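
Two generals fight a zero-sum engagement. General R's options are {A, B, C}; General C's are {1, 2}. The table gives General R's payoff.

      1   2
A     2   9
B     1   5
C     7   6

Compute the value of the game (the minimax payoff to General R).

51/8

Row minima: A → 2, B → 1, C → 6; maximin = 6.
Column maxima: 1 → 7, 2 → 9; minimax = 7.
6 ≠ 7, so there is no saddle point; optimal play is mixed.
B is strictly dominated by A, so General R never plays it.
On the remaining 2×2 (A, C vs 1, 2):
Let General R play A with probability p. Expected payoff against 1: 2p + 7(1−p) = −5p + 7; against 2: 9p + 6(1−p) = 3p + 6.
Setting these equal: −5p + 7 = 3p + 6 ⇒ −8p = -1 ⇒ p = 1/8, and the value is (-5)·(1/8) + 7 = 51/8.
For General C: with q = P(1), equating A's and C's payoffs gives −7q + 9 = q + 6 ⇒ q = 3/8.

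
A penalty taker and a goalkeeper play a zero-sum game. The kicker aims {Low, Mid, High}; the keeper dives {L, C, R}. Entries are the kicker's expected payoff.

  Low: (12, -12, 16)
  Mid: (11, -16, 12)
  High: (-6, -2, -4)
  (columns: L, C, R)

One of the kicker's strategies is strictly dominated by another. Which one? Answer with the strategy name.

Low gives a strictly higher payoff than Mid against every column: 12 > 11, -12 > -16, 16 > 12.
So Mid is strictly dominated and the kicker never plays it.

Mid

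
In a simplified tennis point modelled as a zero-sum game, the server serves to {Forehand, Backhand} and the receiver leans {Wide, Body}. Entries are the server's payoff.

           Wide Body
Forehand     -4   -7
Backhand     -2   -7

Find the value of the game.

-7

Row minima: Forehand → -7, Backhand → -7; maximin = -7.
Column maxima: Wide → -2, Body → -7; minimax = -7.
Since maximin = minimax = -7, there is a saddle point and the value is -7.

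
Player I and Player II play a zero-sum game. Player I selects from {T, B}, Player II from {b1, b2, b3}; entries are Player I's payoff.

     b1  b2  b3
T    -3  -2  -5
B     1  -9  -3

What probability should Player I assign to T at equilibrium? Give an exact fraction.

2/3

Row minima: T → -5, B → -9; maximin = -5.
Column maxima: b1 → 1, b2 → -2, b3 → -3; minimax = -3.
-5 ≠ -3, so there is no saddle point; optimal play is mixed.
b1 is strictly dominated by b3 (it gives Player I strictly more in every row), so Player II never plays it.
On the remaining 2×2 (T, B vs b2, b3):
Let Player I play T with probability p. Expected payoff against b2: (-2)p + (-9)(1−p) = 7p − 9; against b3: (-5)p + (-3)(1−p) = −2p − 3.
Setting these equal: 7p − 9 = −2p − 3 ⇒ 9p = 6 ⇒ p = 2/3, and the value is (7)·(2/3) − 9 = -13/3.
For Player II: with q = P(b2), equating T's and B's payoffs gives 3q − 5 = −6q − 3 ⇒ q = 2/9.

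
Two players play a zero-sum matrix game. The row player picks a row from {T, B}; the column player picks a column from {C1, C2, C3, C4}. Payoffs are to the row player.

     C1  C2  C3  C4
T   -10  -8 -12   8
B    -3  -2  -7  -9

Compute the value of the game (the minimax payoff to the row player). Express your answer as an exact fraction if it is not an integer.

-82/11

Row minima: T → -12, B → -9; maximin = -9.
Column maxima: C1 → -3, C2 → -2, C3 → -7, C4 → 8; minimax = -7.
-9 ≠ -7, so there is no saddle point; optimal play is mixed.
C1 is strictly dominated by C3 (it gives the row player strictly more in every row), so the column player never plays it.
C2 is strictly dominated by C3 (it gives the row player strictly more in every row), so the column player never plays it.
On the remaining 2×2 (T, B vs C3, C4):
Let the row player play T with probability p. Expected payoff against C3: (-12)p + (-7)(1−p) = −5p − 7; against C4: 8p + (-9)(1−p) = 17p − 9.
Setting these equal: −5p − 7 = 17p − 9 ⇒ −22p = -2 ⇒ p = 1/11, and the value is (-5)·(1/11) − 7 = -82/11.
For the column player: with q = P(C3), equating T's and B's payoffs gives −20q + 8 = 2q − 9 ⇒ q = 17/22.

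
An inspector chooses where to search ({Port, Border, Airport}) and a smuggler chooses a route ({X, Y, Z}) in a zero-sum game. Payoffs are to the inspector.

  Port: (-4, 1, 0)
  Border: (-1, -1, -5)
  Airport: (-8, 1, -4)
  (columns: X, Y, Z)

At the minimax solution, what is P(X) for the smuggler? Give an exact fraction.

Row minima: Port → -4, Border → -5, Airport → -8; maximin = -4.
Column maxima: X → -1, Y → 1, Z → 0; minimax = -1.
-4 ≠ -1, so there is no saddle point; optimal play is mixed.
Y is strictly dominated by Z (it gives the inspector strictly more in every row), so the smuggler never plays it.
With Y eliminated, Airport is strictly dominated by Port (Port gives the inspector strictly more in every remaining column), so the inspector never plays it.
On the remaining 2×2 (Port, Border vs X, Z):
Let the inspector play Port with probability p. Expected payoff against X: (-4)p + (-1)(1−p) = −3p − 1; against Z: 0p + (-5)(1−p) = 5p − 5.
Setting these equal: −3p − 1 = 5p − 5 ⇒ −8p = -4 ⇒ p = 1/2, and the value is (-3)·(1/2) − 1 = -5/2.
For the smuggler: with q = P(X), equating Port's and Border's payoffs gives −4q = 4q − 5 ⇒ q = 5/8.

5/8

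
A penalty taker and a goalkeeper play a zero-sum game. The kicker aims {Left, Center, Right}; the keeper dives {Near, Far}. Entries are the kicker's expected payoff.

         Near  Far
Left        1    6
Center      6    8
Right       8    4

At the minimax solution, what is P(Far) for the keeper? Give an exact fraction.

1/3

Row minima: Left → 1, Center → 6, Right → 4; maximin = 6.
Column maxima: Near → 8, Far → 8; minimax = 8.
6 ≠ 8, so there is no saddle point; optimal play is mixed.
Left is strictly dominated by Center, so the kicker never plays it.
On the remaining 2×2 (Center, Right vs Near, Far):
Let the kicker play Center with probability p. Expected payoff against Near: 6p + 8(1−p) = −2p + 8; against Far: 8p + 4(1−p) = 4p + 4.
Setting these equal: −2p + 8 = 4p + 4 ⇒ −6p = -4 ⇒ p = 2/3, and the value is (-2)·(2/3) + 8 = 20/3.
For the keeper: with q = P(Near), equating Center's and Right's payoffs gives −2q + 8 = 4q + 4 ⇒ q = 2/3.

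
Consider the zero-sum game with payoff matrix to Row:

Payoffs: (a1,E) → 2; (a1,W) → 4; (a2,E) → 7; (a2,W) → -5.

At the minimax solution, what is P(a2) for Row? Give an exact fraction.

1/7

Row minima: a1 → 2, a2 → -5; maximin = 2.
Column maxima: E → 7, W → 4; minimax = 4.
2 ≠ 4, so there is no saddle point; optimal play is mixed.
Let Row play a1 with probability p. Expected payoff against E: 2p + 7(1−p) = −5p + 7; against W: 4p + (-5)(1−p) = 9p − 5.
Setting these equal: −5p + 7 = 9p − 5 ⇒ −14p = -12 ⇒ p = 6/7, and the value is (-5)·(6/7) + 7 = 19/7.
For Column: with q = P(E), equating a1's and a2's payoffs gives −2q + 4 = 12q − 5 ⇒ q = 9/14.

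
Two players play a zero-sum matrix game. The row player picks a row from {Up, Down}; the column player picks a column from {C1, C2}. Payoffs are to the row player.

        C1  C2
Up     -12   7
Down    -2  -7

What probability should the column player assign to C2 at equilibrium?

5/12

Row minima: Up → -12, Down → -7; maximin = -7.
Column maxima: C1 → -2, C2 → 7; minimax = -2.
-7 ≠ -2, so there is no saddle point; optimal play is mixed.
Let the row player play Up with probability p. Expected payoff against C1: (-12)p + (-2)(1−p) = −10p − 2; against C2: 7p + (-7)(1−p) = 14p − 7.
Setting these equal: −10p − 2 = 14p − 7 ⇒ −24p = -5 ⇒ p = 5/24, and the value is (-10)·(5/24) − 2 = -49/12.
For the column player: with q = P(C1), equating Up's and Down's payoffs gives −19q + 7 = 5q − 7 ⇒ q = 7/12.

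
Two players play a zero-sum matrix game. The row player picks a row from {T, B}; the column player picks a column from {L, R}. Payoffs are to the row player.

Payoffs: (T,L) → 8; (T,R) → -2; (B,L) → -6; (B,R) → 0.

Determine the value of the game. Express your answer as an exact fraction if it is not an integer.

-3/4

Row minima: T → -2, B → -6; maximin = -2.
Column maxima: L → 8, R → 0; minimax = 0.
-2 ≠ 0, so there is no saddle point; optimal play is mixed.
Let the row player play T with probability p. Expected payoff against L: 8p + (-6)(1−p) = 14p − 6; against R: (-2)p + 0(1−p) = −2p.
Setting these equal: 14p − 6 = −2p ⇒ 16p = 6 ⇒ p = 3/8, and the value is (14)·(3/8) − 6 = -3/4.
For the column player: with q = P(L), equating T's and B's payoffs gives 10q − 2 = −6q ⇒ q = 1/8.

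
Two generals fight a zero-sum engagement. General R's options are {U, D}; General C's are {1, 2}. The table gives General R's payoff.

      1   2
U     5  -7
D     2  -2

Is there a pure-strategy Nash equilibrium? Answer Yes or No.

Row minima: U → -7, D → -2; maximin = -2.
Column maxima: 1 → 5, 2 → -2; minimax = -2.
maximin = minimax = -2, so a saddle point exists.

Yes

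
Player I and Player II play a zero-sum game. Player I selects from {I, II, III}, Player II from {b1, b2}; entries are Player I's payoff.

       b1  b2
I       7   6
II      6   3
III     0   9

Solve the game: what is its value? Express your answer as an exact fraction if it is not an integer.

63/10

Row minima: I → 6, II → 3, III → 0; maximin = 6.
Column maxima: b1 → 7, b2 → 9; minimax = 7.
6 ≠ 7, so there is no saddle point; optimal play is mixed.
II is strictly dominated by I, so Player I never plays it.
On the remaining 2×2 (I, III vs b1, b2):
Let Player I play I with probability p. Expected payoff against b1: 7p + 0(1−p) = 7p; against b2: 6p + 9(1−p) = −3p + 9.
Setting these equal: 7p = −3p + 9 ⇒ 10p = 9 ⇒ p = 9/10, and the value is (7)·(9/10) = 63/10.
For Player II: with q = P(b1), equating I's and III's payoffs gives q + 6 = −9q + 9 ⇒ q = 3/10.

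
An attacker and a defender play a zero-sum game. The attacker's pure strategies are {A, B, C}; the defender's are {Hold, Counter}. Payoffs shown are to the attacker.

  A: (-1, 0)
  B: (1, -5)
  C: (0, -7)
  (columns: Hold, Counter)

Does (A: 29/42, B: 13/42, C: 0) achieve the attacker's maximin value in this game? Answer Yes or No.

Against Hold this mix gives (29/42)·(-1) + (13/42)·1 = -8/21.
Against Counter this mix gives (29/42)·0 + (13/42)·(-5) = -65/42.
The defender will play Counter, holding the attacker to -65/42. Shifting weight toward the row that does better against Counter would raise this floor (the equalizing mix achieves -5/7 against both Counter and Hold), so the proposed strategy is not optimal.

No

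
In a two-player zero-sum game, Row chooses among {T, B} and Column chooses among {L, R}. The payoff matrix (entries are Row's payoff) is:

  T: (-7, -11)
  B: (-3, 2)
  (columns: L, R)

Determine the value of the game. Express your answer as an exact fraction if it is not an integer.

-3

Row minima: T → -11, B → -3; maximin = -3.
Column maxima: L → -3, R → 2; minimax = -3.
Since maximin = minimax = -3, there is a saddle point and the value is -3.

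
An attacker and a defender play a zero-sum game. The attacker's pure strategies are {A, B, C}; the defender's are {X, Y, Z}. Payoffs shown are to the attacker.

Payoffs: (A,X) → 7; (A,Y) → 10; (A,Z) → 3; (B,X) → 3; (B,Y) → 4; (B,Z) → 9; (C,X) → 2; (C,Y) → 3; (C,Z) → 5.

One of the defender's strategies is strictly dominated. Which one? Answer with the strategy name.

Y

X holds the attacker's payoff strictly below Y in every row: 7 < 10, 3 < 4, 2 < 3.
So Y is strictly dominated for the defender.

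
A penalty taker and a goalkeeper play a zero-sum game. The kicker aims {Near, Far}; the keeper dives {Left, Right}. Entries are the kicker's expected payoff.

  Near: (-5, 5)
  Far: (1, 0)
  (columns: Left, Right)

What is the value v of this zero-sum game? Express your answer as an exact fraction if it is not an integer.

5/11

Row minima: Near → -5, Far → 0; maximin = 0.
Column maxima: Left → 1, Right → 5; minimax = 1.
0 ≠ 1, so there is no saddle point; optimal play is mixed.
Let the kicker play Near with probability p. Expected payoff against Left: (-5)p + 1(1−p) = −6p + 1; against Right: 5p + 0(1−p) = 5p.
Setting these equal: −6p + 1 = 5p ⇒ −11p = -1 ⇒ p = 1/11, and the value is (-6)·(1/11) + 1 = 5/11.
For the keeper: with q = P(Left), equating Near's and Far's payoffs gives −10q + 5 = q ⇒ q = 5/11.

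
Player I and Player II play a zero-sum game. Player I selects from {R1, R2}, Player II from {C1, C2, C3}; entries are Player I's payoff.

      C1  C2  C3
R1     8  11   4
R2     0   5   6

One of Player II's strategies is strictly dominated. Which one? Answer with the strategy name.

C2

C1 holds Player I's payoff strictly below C2 in every row: 8 < 11, 0 < 5.
So C2 is strictly dominated for Player II.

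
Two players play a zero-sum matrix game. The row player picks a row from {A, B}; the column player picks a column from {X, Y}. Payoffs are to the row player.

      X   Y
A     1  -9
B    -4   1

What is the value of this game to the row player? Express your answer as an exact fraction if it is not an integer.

Row minima: A → -9, B → -4; maximin = -4.
Column maxima: X → 1, Y → 1; minimax = 1.
-4 ≠ 1, so there is no saddle point; optimal play is mixed.
Let the row player play A with probability p. Expected payoff against X: 1p + (-4)(1−p) = 5p − 4; against Y: (-9)p + 1(1−p) = −10p + 1.
Setting these equal: 5p − 4 = −10p + 1 ⇒ 15p = 5 ⇒ p = 1/3, and the value is (5)·(1/3) − 4 = -7/3.
For the column player: with q = P(X), equating A's and B's payoffs gives 10q − 9 = −5q + 1 ⇒ q = 2/3.

-7/3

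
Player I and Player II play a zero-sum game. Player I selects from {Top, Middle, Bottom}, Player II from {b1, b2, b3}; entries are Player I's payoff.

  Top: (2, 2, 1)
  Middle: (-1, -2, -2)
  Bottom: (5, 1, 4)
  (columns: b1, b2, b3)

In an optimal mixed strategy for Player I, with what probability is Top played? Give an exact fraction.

Row minima: Top → 1, Middle → -2, Bottom → 1; maximin = 1.
Column maxima: b1 → 5, b2 → 2, b3 → 4; minimax = 2.
1 ≠ 2, so there is no saddle point; optimal play is mixed.
Middle is strictly dominated by Top, so Player I never plays it.
b1 is strictly dominated by b3 (it gives Player I strictly more in every row), so Player II never plays it.
On the remaining 2×2 (Top, Bottom vs b2, b3):
Let Player I play Top with probability p. Expected payoff against b2: 2p + 1(1−p) = p + 1; against b3: 1p + 4(1−p) = −3p + 4.
Setting these equal: p + 1 = −3p + 4 ⇒ 4p = 3 ⇒ p = 3/4, and the value is (1)·(3/4) + 1 = 7/4.
For Player II: with q = P(b2), equating Top's and Bottom's payoffs gives q + 1 = −3q + 4 ⇒ q = 3/4.

3/4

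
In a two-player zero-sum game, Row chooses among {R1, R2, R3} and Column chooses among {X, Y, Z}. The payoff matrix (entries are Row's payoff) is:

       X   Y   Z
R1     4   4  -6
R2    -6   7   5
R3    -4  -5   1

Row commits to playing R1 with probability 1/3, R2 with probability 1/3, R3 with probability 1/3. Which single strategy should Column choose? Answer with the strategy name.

X

If Column plays X, Row's expected payoff is (1/3)·4 + (1/3)·(-6) + (1/3)·(-4) = -2.
If Column plays Y, Row's expected payoff is (1/3)·4 + (1/3)·7 + (1/3)·(-5) = 2.
If Column plays Z, Row's expected payoff is (1/3)·(-6) + (1/3)·5 + (1/3)·1 = 0.
Column minimizes Row's payoff; the smallest is -2, so the best response is X.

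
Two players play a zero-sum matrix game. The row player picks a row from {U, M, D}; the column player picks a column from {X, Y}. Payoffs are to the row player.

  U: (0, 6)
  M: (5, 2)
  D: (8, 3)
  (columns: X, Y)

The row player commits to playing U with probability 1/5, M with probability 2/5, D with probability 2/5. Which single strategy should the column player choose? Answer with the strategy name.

Y

If the column player plays X, the row player's expected payoff is (1/5)·0 + (2/5)·5 + (2/5)·8 = 26/5.
If the column player plays Y, the row player's expected payoff is (1/5)·6 + (2/5)·2 + (2/5)·3 = 16/5.
The column player minimizes the row player's payoff; the smallest is 16/5, so the best response is Y.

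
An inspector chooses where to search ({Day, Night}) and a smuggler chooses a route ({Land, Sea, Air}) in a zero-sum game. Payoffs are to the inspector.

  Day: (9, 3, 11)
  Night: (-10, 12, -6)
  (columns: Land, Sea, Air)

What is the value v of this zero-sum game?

Row minima: Day → 3, Night → -10; maximin = 3.
Column maxima: Land → 9, Sea → 12, Air → 11; minimax = 9.
3 ≠ 9, so there is no saddle point; optimal play is mixed.
Air is strictly dominated by Land (it gives the inspector strictly more in every row), so the smuggler never plays it.
On the remaining 2×2 (Day, Night vs Land, Sea):
Let the inspector play Day with probability p. Expected payoff against Land: 9p + (-10)(1−p) = 19p − 10; against Sea: 3p + 12(1−p) = −9p + 12.
Setting these equal: 19p − 10 = −9p + 12 ⇒ 28p = 22 ⇒ p = 11/14, and the value is (19)·(11/14) − 10 = 69/14.
For the smuggler: with q = P(Land), equating Day's and Night's payoffs gives 6q + 3 = −22q + 12 ⇒ q = 9/28.

69/14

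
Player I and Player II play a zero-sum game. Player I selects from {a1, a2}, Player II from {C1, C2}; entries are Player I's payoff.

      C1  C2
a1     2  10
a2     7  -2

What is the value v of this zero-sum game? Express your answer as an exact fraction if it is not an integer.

Row minima: a1 → 2, a2 → -2; maximin = 2.
Column maxima: C1 → 7, C2 → 10; minimax = 7.
2 ≠ 7, so there is no saddle point; optimal play is mixed.
Let Player I play a1 with probability p. Expected payoff against C1: 2p + 7(1−p) = −5p + 7; against C2: 10p + (-2)(1−p) = 12p − 2.
Setting these equal: −5p + 7 = 12p − 2 ⇒ −17p = -9 ⇒ p = 9/17, and the value is (-5)·(9/17) + 7 = 74/17.
For Player II: with q = P(C1), equating a1's and a2's payoffs gives −8q + 10 = 9q − 2 ⇒ q = 12/17.

74/17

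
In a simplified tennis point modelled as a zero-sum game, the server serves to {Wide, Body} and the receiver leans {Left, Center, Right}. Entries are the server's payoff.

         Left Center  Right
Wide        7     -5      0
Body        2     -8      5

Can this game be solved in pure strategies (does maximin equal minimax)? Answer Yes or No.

Yes

Row minima: Wide → -5, Body → -8; maximin = -5.
Column maxima: Left → 7, Center → -5, Right → 5; minimax = -5.
maximin = minimax = -5, so a saddle point exists.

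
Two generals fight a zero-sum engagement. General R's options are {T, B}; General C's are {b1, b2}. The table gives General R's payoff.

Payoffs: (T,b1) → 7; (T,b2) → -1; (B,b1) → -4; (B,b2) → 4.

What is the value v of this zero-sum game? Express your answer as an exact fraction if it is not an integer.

3/2

Row minima: T → -1, B → -4; maximin = -1.
Column maxima: b1 → 7, b2 → 4; minimax = 4.
-1 ≠ 4, so there is no saddle point; optimal play is mixed.
Let General R play T with probability p. Expected payoff against b1: 7p + (-4)(1−p) = 11p − 4; against b2: (-1)p + 4(1−p) = −5p + 4.
Setting these equal: 11p − 4 = −5p + 4 ⇒ 16p = 8 ⇒ p = 1/2, and the value is (11)·(1/2) − 4 = 3/2.
For General C: with q = P(b1), equating T's and B's payoffs gives 8q − 1 = −8q + 4 ⇒ q = 5/16.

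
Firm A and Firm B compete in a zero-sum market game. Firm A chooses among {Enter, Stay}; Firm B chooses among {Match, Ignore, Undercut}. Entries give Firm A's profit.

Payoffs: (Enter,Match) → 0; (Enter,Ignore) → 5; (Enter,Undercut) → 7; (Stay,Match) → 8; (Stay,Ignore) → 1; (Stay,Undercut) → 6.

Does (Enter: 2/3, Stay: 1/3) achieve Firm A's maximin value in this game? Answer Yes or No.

Against Match this mix gives (2/3)·0 + (1/3)·8 = 8/3.
Against Ignore this mix gives (2/3)·5 + (1/3)·1 = 11/3.
Against Undercut this mix gives (2/3)·7 + (1/3)·6 = 20/3.
Firm B will play Match, holding Firm A to 8/3. Shifting weight toward the row that does better against Match would raise this floor (the equalizing mix achieves 10/3 against both Match and Ignore), so the proposed strategy is not optimal.

No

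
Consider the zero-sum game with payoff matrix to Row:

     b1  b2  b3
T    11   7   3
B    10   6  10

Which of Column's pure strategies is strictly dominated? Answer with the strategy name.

b1

b2 holds Row's payoff strictly below b1 in every row: 7 < 11, 6 < 10.
So b1 is strictly dominated for Column.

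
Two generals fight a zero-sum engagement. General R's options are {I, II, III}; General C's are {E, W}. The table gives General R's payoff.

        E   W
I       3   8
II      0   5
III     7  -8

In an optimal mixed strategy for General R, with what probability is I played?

3/4

Row minima: I → 3, II → 0, III → -8; maximin = 3.
Column maxima: E → 7, W → 8; minimax = 7.
3 ≠ 7, so there is no saddle point; optimal play is mixed.
II is strictly dominated by I, so General R never plays it.
On the remaining 2×2 (I, III vs E, W):
Let General R play I with probability p. Expected payoff against E: 3p + 7(1−p) = −4p + 7; against W: 8p + (-8)(1−p) = 16p − 8.
Setting these equal: −4p + 7 = 16p − 8 ⇒ −20p = -15 ⇒ p = 3/4, and the value is (-4)·(3/4) + 7 = 4.
For General C: with q = P(E), equating I's and III's payoffs gives −5q + 8 = 15q − 8 ⇒ q = 4/5.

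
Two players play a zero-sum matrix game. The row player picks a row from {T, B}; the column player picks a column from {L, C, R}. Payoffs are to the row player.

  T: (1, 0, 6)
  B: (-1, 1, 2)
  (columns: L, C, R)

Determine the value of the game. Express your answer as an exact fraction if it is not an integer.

1/3

Row minima: T → 0, B → -1; maximin = 0.
Column maxima: L → 1, C → 1, R → 6; minimax = 1.
0 ≠ 1, so there is no saddle point; optimal play is mixed.
R is strictly dominated by L (it gives the row player strictly more in every row), so the column player never plays it.
On the remaining 2×2 (T, B vs L, C):
Let the row player play T with probability p. Expected payoff against L: 1p + (-1)(1−p) = 2p − 1; against C: 0p + 1(1−p) = −p + 1.
Setting these equal: 2p − 1 = −p + 1 ⇒ 3p = 2 ⇒ p = 2/3, and the value is (2)·(2/3) − 1 = 1/3.
For the column player: with q = P(L), equating T's and B's payoffs gives q = −2q + 1 ⇒ q = 1/3.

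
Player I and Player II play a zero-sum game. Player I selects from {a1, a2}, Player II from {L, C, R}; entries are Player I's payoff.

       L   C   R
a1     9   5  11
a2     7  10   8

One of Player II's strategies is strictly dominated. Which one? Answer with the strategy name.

L holds Player I's payoff strictly below R in every row: 9 < 11, 7 < 8.
So R is strictly dominated for Player II.

R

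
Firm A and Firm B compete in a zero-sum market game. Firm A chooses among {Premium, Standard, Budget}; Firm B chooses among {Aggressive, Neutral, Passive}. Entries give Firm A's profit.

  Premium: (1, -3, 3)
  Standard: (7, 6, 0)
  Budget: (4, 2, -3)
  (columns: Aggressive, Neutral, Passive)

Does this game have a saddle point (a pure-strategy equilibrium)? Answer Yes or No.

No

Row minima: Premium → -3, Standard → 0, Budget → -3; maximin = 0.
Column maxima: Aggressive → 7, Neutral → 6, Passive → 3; minimax = 3.
0 ≠ 3, so no pure-strategy equilibrium exists.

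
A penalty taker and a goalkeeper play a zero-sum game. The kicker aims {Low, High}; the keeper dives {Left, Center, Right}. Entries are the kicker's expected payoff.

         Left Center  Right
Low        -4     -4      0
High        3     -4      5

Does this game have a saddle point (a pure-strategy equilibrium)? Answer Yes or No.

Row minima: Low → -4, High → -4; maximin = -4.
Column maxima: Left → 3, Center → -4, Right → 5; minimax = -4.
maximin = minimax = -4, so a saddle point exists.

Yes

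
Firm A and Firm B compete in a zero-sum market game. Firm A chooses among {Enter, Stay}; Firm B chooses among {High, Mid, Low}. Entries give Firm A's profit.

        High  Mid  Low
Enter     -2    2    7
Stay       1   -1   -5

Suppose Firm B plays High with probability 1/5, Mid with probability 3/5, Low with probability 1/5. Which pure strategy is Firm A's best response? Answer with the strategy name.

Expected payoff of Enter: (1/5)·(-2) + (3/5)·2 + (1/5)·7 = 11/5.
Expected payoff of Stay: (1/5)·1 + (3/5)·(-1) + (1/5)·(-5) = -7/5.
The largest is 11/5, so Firm A's best response is Enter.

Enter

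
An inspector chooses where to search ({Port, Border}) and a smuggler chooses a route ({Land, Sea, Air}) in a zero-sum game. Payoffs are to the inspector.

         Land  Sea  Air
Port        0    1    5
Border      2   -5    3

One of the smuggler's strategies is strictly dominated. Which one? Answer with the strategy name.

Land holds the inspector's payoff strictly below Air in every row: 0 < 5, 2 < 3.
So Air is strictly dominated for the smuggler.

Air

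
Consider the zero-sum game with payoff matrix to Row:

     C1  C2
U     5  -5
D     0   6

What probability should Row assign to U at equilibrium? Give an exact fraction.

3/8

Row minima: U → -5, D → 0; maximin = 0.
Column maxima: C1 → 5, C2 → 6; minimax = 5.
0 ≠ 5, so there is no saddle point; optimal play is mixed.
Let Row play U with probability p. Expected payoff against C1: 5p + 0(1−p) = 5p; against C2: (-5)p + 6(1−p) = −11p + 6.
Setting these equal: 5p = −11p + 6 ⇒ 16p = 6 ⇒ p = 3/8, and the value is (5)·(3/8) = 15/8.
For Column: with q = P(C1), equating U's and D's payoffs gives 10q − 5 = −6q + 6 ⇒ q = 11/16.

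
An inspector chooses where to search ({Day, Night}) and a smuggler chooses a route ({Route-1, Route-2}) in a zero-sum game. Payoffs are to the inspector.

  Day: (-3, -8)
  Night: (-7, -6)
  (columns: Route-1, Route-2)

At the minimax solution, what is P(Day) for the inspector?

Row minima: Day → -8, Night → -7; maximin = -7.
Column maxima: Route-1 → -3, Route-2 → -6; minimax = -6.
-7 ≠ -6, so there is no saddle point; optimal play is mixed.
Let the inspector play Day with probability p. Expected payoff against Route-1: (-3)p + (-7)(1−p) = 4p − 7; against Route-2: (-8)p + (-6)(1−p) = −2p − 6.
Setting these equal: 4p − 7 = −2p − 6 ⇒ 6p = 1 ⇒ p = 1/6, and the value is (4)·(1/6) − 7 = -19/3.
For the smuggler: with q = P(Route-1), equating Day's and Night's payoffs gives 5q − 8 = −q − 6 ⇒ q = 1/3.

1/6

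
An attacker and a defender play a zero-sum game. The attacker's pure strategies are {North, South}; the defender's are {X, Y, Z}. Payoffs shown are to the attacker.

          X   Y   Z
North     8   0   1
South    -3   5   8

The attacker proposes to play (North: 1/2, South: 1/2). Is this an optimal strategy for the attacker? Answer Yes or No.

Against X this mix gives (1/2)·8 + (1/2)·(-3) = 5/2.
Against Y this mix gives (1/2)·0 + (1/2)·5 = 5/2.
Against Z this mix gives (1/2)·1 + (1/2)·8 = 9/2.
All of the defender's active replies (X, Y) yield 5/2, and no column does worse for the attacker. The mix makes the defender indifferent and guarantees 5/2, so it is optimal.

Yes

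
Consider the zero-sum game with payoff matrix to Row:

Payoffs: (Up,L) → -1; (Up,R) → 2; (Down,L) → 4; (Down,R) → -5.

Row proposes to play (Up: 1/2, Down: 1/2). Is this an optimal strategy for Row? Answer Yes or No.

No

Against L this mix gives (1/2)·(-1) + (1/2)·4 = 3/2.
Against R this mix gives (1/2)·2 + (1/2)·(-5) = -3/2.
Column will play R, holding Row to -3/2. Shifting weight toward the row that does better against R would raise this floor (the equalizing mix achieves 1/4 against both R and L), so the proposed strategy is not optimal.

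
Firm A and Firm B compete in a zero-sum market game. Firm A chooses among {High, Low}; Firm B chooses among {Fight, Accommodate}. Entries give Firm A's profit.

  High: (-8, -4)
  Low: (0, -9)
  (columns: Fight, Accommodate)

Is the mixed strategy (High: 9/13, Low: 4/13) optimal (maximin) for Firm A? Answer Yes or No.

Against Fight this mix gives (9/13)·(-8) + (4/13)·0 = -72/13.
Against Accommodate this mix gives (9/13)·(-4) + (4/13)·(-9) = -72/13.
All of Firm B's active replies (Fight, Accommodate) yield -72/13, and no column does worse for Firm A. The mix makes Firm B indifferent and guarantees -72/13, so it is optimal.

Yes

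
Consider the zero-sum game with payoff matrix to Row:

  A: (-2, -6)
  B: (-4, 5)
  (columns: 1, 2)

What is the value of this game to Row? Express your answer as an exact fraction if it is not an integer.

-34/13

Row minima: A → -6, B → -4; maximin = -4.
Column maxima: 1 → -2, 2 → 5; minimax = -2.
-4 ≠ -2, so there is no saddle point; optimal play is mixed.
Let Row play A with probability p. Expected payoff against 1: (-2)p + (-4)(1−p) = 2p − 4; against 2: (-6)p + 5(1−p) = −11p + 5.
Setting these equal: 2p − 4 = −11p + 5 ⇒ 13p = 9 ⇒ p = 9/13, and the value is (2)·(9/13) − 4 = -34/13.
For Column: with q = P(1), equating A's and B's payoffs gives 4q − 6 = −9q + 5 ⇒ q = 11/13.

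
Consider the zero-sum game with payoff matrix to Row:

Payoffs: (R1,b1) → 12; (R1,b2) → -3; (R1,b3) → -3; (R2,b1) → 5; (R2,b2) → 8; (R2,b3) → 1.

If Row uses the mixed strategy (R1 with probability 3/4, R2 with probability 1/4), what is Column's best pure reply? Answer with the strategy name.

If Column plays b1, Row's expected payoff is (3/4)·12 + (1/4)·5 = 41/4.
If Column plays b2, Row's expected payoff is (3/4)·(-3) + (1/4)·8 = -1/4.
If Column plays b3, Row's expected payoff is (3/4)·(-3) + (1/4)·1 = -2.
Column minimizes Row's payoff; the smallest is -2, so the best response is b3.

b3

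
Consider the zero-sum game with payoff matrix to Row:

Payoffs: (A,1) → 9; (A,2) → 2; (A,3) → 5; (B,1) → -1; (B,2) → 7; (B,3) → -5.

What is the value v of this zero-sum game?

3

Row minima: A → 2, B → -5; maximin = 2.
Column maxima: 1 → 9, 2 → 7, 3 → 5; minimax = 5.
2 ≠ 5, so there is no saddle point; optimal play is mixed.
1 is strictly dominated by 3 (it gives Row strictly more in every row), so Column never plays it.
On the remaining 2×2 (A, B vs 2, 3):
Let Row play A with probability p. Expected payoff against 2: 2p + 7(1−p) = −5p + 7; against 3: 5p + (-5)(1−p) = 10p − 5.
Setting these equal: −5p + 7 = 10p − 5 ⇒ −15p = -12 ⇒ p = 4/5, and the value is (-5)·(4/5) + 7 = 3.
For Column: with q = P(2), equating A's and B's payoffs gives −3q + 5 = 12q − 5 ⇒ q = 2/3.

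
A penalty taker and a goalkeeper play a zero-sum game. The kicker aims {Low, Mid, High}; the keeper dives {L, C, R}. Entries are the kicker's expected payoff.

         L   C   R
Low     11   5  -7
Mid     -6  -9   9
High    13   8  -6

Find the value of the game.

9/16

Row minima: Low → -7, Mid → -9, High → -6; maximin = -6.
Column maxima: L → 13, C → 8, R → 9; minimax = 8.
-6 ≠ 8, so there is no saddle point; optimal play is mixed.
Low is strictly dominated by High, so the kicker never plays it.
L is strictly dominated by C (it gives the kicker strictly more in every row), so the keeper never plays it.
On the remaining 2×2 (Mid, High vs C, R):
Let the kicker play Mid with probability p. Expected payoff against C: (-9)p + 8(1−p) = −17p + 8; against R: 9p + (-6)(1−p) = 15p − 6.
Setting these equal: −17p + 8 = 15p − 6 ⇒ −32p = -14 ⇒ p = 7/16, and the value is (-17)·(7/16) + 8 = 9/16.
For the keeper: with q = P(C), equating Mid's and High's payoffs gives −18q + 9 = 14q − 6 ⇒ q = 15/32.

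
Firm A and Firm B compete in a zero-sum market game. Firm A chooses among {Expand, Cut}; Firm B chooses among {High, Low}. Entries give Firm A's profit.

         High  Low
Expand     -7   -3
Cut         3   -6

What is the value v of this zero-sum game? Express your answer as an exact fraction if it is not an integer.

-51/13

Row minima: Expand → -7, Cut → -6; maximin = -6.
Column maxima: High → 3, Low → -3; minimax = -3.
-6 ≠ -3, so there is no saddle point; optimal play is mixed.
Let Firm A play Expand with probability p. Expected payoff against High: (-7)p + 3(1−p) = −10p + 3; against Low: (-3)p + (-6)(1−p) = 3p − 6.
Setting these equal: −10p + 3 = 3p − 6 ⇒ −13p = -9 ⇒ p = 9/13, and the value is (-10)·(9/13) + 3 = -51/13.
For Firm B: with q = P(High), equating Expand's and Cut's payoffs gives −4q − 3 = 9q − 6 ⇒ q = 3/13.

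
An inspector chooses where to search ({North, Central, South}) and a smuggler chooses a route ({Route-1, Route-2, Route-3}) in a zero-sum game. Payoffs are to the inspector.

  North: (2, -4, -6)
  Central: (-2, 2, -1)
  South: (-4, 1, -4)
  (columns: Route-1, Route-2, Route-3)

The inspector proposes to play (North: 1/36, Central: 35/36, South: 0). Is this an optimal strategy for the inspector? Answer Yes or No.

Against Route-1 this mix gives (1/36)·2 + (35/36)·(-2) = -17/9.
Against Route-2 this mix gives (1/36)·(-4) + (35/36)·2 = 11/6.
Against Route-3 this mix gives (1/36)·(-6) + (35/36)·(-1) = -41/36.
The smuggler will play Route-1, holding the inspector to -17/9. Shifting weight toward the row that does better against Route-1 would raise this floor (the equalizing mix achieves -14/9 against both Route-1 and Route-3), so the proposed strategy is not optimal.

No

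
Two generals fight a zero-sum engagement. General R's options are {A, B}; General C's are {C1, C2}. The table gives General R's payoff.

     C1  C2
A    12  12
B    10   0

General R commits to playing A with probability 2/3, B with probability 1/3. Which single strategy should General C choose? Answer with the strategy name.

If General C plays C1, General R's expected payoff is (2/3)·12 + (1/3)·10 = 34/3.
If General C plays C2, General R's expected payoff is (2/3)·12 + (1/3)·0 = 8.
General C minimizes General R's payoff; the smallest is 8, so the best response is C2.

C2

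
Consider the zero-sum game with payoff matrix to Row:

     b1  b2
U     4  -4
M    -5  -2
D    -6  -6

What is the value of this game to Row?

Row minima: U → -4, M → -5, D → -6; maximin = -4.
Column maxima: b1 → 4, b2 → -2; minimax = -2.
-4 ≠ -2, so there is no saddle point; optimal play is mixed.
D is strictly dominated by U, so Row never plays it.
On the remaining 2×2 (U, M vs b1, b2):
Let Row play U with probability p. Expected payoff against b1: 4p + (-5)(1−p) = 9p − 5; against b2: (-4)p + (-2)(1−p) = −2p − 2.
Setting these equal: 9p − 5 = −2p − 2 ⇒ 11p = 3 ⇒ p = 3/11, and the value is (9)·(3/11) − 5 = -28/11.
For Column: with q = P(b1), equating U's and M's payoffs gives 8q − 4 = −3q − 2 ⇒ q = 2/11.

-28/11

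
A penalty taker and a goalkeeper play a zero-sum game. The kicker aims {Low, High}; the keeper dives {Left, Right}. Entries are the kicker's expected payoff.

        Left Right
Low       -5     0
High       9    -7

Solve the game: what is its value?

-5/3

Row minima: Low → -5, High → -7; maximin = -5.
Column maxima: Left → 9, Right → 0; minimax = 0.
-5 ≠ 0, so there is no saddle point; optimal play is mixed.
Let the kicker play Low with probability p. Expected payoff against Left: (-5)p + 9(1−p) = −14p + 9; against Right: 0p + (-7)(1−p) = 7p − 7.
Setting these equal: −14p + 9 = 7p − 7 ⇒ −21p = -16 ⇒ p = 16/21, and the value is (-14)·(16/21) + 9 = -5/3.
For the keeper: with q = P(Left), equating Low's and High's payoffs gives −5q = 16q − 7 ⇒ q = 1/3.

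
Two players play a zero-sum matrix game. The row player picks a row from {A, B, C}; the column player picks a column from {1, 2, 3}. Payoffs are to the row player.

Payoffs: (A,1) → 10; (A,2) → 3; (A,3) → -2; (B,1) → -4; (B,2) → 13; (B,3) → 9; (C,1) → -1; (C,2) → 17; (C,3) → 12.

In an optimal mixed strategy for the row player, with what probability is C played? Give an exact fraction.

Row minima: A → -2, B → -4, C → -1; maximin = -1.
Column maxima: 1 → 10, 2 → 17, 3 → 12; minimax = 10.
-1 ≠ 10, so there is no saddle point; optimal play is mixed.
B is strictly dominated by C, so the row player never plays it.
2 is strictly dominated by 3 (it gives the row player strictly more in every row), so the column player never plays it.
On the remaining 2×2 (A, C vs 1, 3):
Let the row player play A with probability p. Expected payoff against 1: 10p + (-1)(1−p) = 11p − 1; against 3: (-2)p + 12(1−p) = −14p + 12.
Setting these equal: 11p − 1 = −14p + 12 ⇒ 25p = 13 ⇒ p = 13/25, and the value is (11)·(13/25) − 1 = 118/25.
For the column player: with q = P(1), equating A's and C's payoffs gives 12q − 2 = −13q + 12 ⇒ q = 14/25.

12/25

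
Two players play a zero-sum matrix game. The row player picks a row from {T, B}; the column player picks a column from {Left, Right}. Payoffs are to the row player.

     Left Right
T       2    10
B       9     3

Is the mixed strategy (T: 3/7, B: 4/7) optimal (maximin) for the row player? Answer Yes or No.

Against Left this mix gives (3/7)·2 + (4/7)·9 = 6.
Against Right this mix gives (3/7)·10 + (4/7)·3 = 6.
All of the column player's active replies (Left, Right) yield 6, and no column does worse for the row player. The mix makes the column player indifferent and guarantees 6, so it is optimal.

Yes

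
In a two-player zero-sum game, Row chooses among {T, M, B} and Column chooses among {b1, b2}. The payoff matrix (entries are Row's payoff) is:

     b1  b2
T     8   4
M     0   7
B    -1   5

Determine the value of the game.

56/11

Row minima: T → 4, M → 0, B → -1; maximin = 4.
Column maxima: b1 → 8, b2 → 7; minimax = 7.
4 ≠ 7, so there is no saddle point; optimal play is mixed.
B is strictly dominated by M, so Row never plays it.
On the remaining 2×2 (T, M vs b1, b2):
Let Row play T with probability p. Expected payoff against b1: 8p + 0(1−p) = 8p; against b2: 4p + 7(1−p) = −3p + 7.
Setting these equal: 8p = −3p + 7 ⇒ 11p = 7 ⇒ p = 7/11, and the value is (8)·(7/11) = 56/11.
For Column: with q = P(b1), equating T's and M's payoffs gives 4q + 4 = −7q + 7 ⇒ q = 3/11.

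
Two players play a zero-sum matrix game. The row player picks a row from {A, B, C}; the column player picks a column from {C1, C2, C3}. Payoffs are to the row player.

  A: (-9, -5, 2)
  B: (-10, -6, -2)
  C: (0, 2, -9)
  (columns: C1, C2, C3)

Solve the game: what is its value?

Row minima: A → -9, B → -10, C → -9; maximin = -9.
Column maxima: C1 → 0, C2 → 2, C3 → 2; minimax = 0.
-9 ≠ 0, so there is no saddle point; optimal play is mixed.
B is strictly dominated by A, so the row player never plays it.
C2 is strictly dominated by C1 (it gives the row player strictly more in every row), so the column player never plays it.
On the remaining 2×2 (A, C vs C1, C3):
Let the row player play A with probability p. Expected payoff against C1: (-9)p + 0(1−p) = −9p; against C3: 2p + (-9)(1−p) = 11p − 9.
Setting these equal: −9p = 11p − 9 ⇒ −20p = -9 ⇒ p = 9/20, and the value is (-9)·(9/20) = -81/20.
For the column player: with q = P(C1), equating A's and C's payoffs gives −11q + 2 = 9q − 9 ⇒ q = 11/20.

-81/20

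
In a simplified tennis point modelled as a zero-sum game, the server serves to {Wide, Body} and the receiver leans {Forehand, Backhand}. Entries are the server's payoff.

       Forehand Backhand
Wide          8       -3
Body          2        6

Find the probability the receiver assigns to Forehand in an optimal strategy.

3/5

Row minima: Wide → -3, Body → 2; maximin = 2.
Column maxima: Forehand → 8, Backhand → 6; minimax = 6.
2 ≠ 6, so there is no saddle point; optimal play is mixed.
Let the server play Wide with probability p. Expected payoff against Forehand: 8p + 2(1−p) = 6p + 2; against Backhand: (-3)p + 6(1−p) = −9p + 6.
Setting these equal: 6p + 2 = −9p + 6 ⇒ 15p = 4 ⇒ p = 4/15, and the value is (6)·(4/15) + 2 = 18/5.
For the receiver: with q = P(Forehand), equating Wide's and Body's payoffs gives 11q − 3 = −4q + 6 ⇒ q = 3/5.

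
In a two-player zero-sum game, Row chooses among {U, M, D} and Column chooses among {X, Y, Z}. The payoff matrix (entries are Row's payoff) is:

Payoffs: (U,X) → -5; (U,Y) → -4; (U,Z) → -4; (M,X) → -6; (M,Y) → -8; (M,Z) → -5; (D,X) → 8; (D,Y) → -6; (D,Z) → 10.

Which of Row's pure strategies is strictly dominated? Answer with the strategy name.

M

U gives a strictly higher payoff than M against every column: -5 > -6, -4 > -8, -4 > -5.
So M is strictly dominated and Row never plays it.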